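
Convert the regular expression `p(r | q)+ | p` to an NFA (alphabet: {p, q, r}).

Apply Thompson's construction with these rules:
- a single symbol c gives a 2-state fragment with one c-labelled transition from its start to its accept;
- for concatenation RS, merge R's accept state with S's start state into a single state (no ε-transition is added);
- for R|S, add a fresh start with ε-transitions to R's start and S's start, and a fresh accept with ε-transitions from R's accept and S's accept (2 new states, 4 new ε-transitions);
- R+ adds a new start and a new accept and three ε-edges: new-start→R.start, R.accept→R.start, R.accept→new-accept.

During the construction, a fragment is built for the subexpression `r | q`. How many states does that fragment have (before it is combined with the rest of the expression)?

6

Fragment for `r | q`:
Each of the 2 symbol leaves contributes a 2-state fragment.
  r | q — 6 states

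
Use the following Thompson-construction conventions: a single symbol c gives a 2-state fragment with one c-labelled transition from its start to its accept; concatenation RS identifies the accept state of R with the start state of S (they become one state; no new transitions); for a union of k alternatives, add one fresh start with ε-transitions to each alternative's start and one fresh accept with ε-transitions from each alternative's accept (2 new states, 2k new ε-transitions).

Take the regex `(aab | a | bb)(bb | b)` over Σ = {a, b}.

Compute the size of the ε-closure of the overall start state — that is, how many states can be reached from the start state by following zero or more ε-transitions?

4

Work bottom-up. For each fragment F, track |ε-closure(F.start)| and whether F's accept lies in that closure (i.e. whether F accepts ε). A single-symbol fragment has closure size 1 and does not accept ε.
  aab → same as the first factor's closure: |closure| = 1
  bb → |closure| equals the left operand's closure size = 1 (its accept is not ε-reachable, so the closure stops there)
  aab | a | bb → new start ε-reaches every alternative's start; none of them accept ε, so the new accept is not reached: |closure| = 1 + 1 + 1 + 1 = 4
  bb → |closure| equals the left operand's closure size = 1 (its accept is not ε-reachable, so the closure stops there)
  bb | b → |closure| = 1 + 1 + 1 = 3 (the new accept is not ε-reachable since no branch accepts ε)
  (aab | a | bb)(bb | b) → same as the first factor's closure: |closure| = 4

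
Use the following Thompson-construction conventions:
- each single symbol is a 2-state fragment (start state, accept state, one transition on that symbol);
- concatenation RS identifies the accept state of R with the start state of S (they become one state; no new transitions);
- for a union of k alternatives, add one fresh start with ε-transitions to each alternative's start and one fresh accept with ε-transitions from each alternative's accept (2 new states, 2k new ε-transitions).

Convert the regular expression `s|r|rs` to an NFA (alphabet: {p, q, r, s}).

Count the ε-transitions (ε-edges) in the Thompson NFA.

6

Building bottom-up:
Each of the 4 symbol leaves contributes 0 ε-transitions.
  rs : 0 ε-transitions
  s|r|rs : 6 ε-transitions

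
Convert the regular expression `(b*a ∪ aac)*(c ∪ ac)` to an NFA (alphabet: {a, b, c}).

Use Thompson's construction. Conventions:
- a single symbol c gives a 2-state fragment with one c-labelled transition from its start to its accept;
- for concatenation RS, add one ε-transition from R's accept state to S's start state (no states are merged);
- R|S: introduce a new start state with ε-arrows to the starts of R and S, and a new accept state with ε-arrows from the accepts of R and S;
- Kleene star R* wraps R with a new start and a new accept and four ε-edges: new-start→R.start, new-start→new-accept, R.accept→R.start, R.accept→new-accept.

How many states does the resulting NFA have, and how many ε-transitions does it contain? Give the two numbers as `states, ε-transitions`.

Building bottom-up:
Each of the 8 symbol leaves contributes 2 states and 0 ε-transitions.
  b* = 4 states, 4 ε-transitions
  b*a = 6 states, 5 ε-transitions
  aac = 6 states, 2 ε-transitions
  b*a ∪ aac = 14 states, 11 ε-transitions
  (b*a ∪ aac)* = 16 states, 15 ε-transitions
  ac = 4 states, 1 ε-transition
  c ∪ ac = 8 states, 5 ε-transitions
  (b*a ∪ aac)*(c ∪ ac) = 24 states, 21 ε-transitions

24, 21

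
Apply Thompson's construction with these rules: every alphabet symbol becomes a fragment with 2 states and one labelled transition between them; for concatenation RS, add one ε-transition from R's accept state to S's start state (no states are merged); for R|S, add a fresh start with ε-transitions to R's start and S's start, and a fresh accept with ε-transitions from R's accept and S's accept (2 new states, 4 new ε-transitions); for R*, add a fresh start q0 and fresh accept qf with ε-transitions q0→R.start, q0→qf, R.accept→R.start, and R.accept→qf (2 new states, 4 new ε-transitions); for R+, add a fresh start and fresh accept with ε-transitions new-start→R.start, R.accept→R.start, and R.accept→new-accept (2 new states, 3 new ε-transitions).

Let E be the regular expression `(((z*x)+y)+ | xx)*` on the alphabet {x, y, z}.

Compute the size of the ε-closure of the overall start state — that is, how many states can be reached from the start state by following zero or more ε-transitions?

Let C(F) = |ε-closure(F.start)| within fragment F, and note whether F accepts ε. Symbol fragments have C = 1 and do not accept ε. Then:
  z* → the star's fresh start ε-reaches both the body's start and the fresh accept: |ε-closure| = 2 + 1 = 3
  z*x → the left operand accepts ε, so the closure extends into the next operand (via the concat ε-link); |ε-closure| = 3 + 1 = 4
  (z*x)+ → |ε-closure| = 1 + 4 = 5 (the body doesn't accept ε, so the new accept is not reached)
  (z*x)+y → |ε-closure| equals the left operand's closure size = 5 (its accept is not ε-reachable, so the closure stops there)
  ((z*x)+y)+ → new start ε-reaches only the body's start; the new accept needs a symbol first: |ε-closure| = 1 + 5 = 6
  xx → same as the first factor's closure: |ε-closure| = 1
  ((z*x)+y)+ | xx → new start ε-reaches every alternative's start; none of them accept ε, so the new accept is not reached: |ε-closure| = 1 + 6 + 1 = 8
  (((z*x)+y)+ | xx)* → |ε-closure| = 1 (new start) + 8 (body) + 1 (new accept) = 10

10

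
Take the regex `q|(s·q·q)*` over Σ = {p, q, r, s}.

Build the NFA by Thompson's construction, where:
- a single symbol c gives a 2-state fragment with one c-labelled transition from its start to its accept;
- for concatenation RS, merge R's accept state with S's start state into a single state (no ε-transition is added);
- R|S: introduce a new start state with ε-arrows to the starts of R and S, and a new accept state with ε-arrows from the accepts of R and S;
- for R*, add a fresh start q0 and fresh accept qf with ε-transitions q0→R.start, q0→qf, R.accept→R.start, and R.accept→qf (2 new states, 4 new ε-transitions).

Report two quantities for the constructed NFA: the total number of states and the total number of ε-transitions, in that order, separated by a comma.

10, 8

Recursing over subexpressions:
Each of the 4 symbol leaves contributes 2 states and 0 ε-transitions.
  s·q·q = 4 states, 0 ε-transitions
  (s·q·q)* = 6 states, 4 ε-transitions
  q|(s·q·q)* = 10 states, 8 ε-transitions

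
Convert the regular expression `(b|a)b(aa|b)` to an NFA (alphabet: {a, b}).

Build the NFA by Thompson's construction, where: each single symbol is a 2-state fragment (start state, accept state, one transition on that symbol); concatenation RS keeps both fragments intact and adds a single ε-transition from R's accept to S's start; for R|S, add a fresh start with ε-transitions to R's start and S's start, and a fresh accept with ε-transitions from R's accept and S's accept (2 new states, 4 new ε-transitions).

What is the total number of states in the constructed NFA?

16

Recursing over subexpressions:
Each of the 6 symbol leaves contributes a 2-state fragment.
  b|a → 6 states
  aa → 4 states
  aa|b → 8 states
  (b|a)b(aa|b) → 16 states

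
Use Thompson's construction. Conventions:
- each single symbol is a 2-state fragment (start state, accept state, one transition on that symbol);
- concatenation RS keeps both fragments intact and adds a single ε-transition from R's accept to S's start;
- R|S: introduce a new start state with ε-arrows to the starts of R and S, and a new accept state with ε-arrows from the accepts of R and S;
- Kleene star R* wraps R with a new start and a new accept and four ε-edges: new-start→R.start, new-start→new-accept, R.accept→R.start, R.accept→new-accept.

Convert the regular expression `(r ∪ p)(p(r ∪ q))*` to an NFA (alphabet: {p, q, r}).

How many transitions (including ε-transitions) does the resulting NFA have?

19

Recursing over subexpressions:
Each of the 5 symbol leaves contributes 1 transition (1 symbol, 0 ε).
  r ∪ p = 6 transitions (2 symbol, 4 ε)
  r ∪ q = 6 transitions (2 symbol, 4 ε)
  p(r ∪ q) = 8 transitions (3 symbol, 5 ε)
  (p(r ∪ q))* = 12 transitions (3 symbol, 9 ε)
  (r ∪ p)(p(r ∪ q))* = 19 transitions (5 symbol, 14 ε)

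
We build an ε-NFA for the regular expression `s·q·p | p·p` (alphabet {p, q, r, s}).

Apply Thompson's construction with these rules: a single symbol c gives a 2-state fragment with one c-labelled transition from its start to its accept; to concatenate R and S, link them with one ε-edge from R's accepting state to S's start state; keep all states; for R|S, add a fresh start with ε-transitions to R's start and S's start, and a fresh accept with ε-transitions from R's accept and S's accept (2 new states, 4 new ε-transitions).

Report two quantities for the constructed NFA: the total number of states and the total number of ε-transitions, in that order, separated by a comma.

Per subexpression:
Each of the 5 symbol leaves contributes 2 states and 0 ε-transitions.
  s·q·p : 6 states, 2 ε-transitions
  p·p : 4 states, 1 ε-transition
  s·q·p | p·p : 12 states, 7 ε-transitions

12, 7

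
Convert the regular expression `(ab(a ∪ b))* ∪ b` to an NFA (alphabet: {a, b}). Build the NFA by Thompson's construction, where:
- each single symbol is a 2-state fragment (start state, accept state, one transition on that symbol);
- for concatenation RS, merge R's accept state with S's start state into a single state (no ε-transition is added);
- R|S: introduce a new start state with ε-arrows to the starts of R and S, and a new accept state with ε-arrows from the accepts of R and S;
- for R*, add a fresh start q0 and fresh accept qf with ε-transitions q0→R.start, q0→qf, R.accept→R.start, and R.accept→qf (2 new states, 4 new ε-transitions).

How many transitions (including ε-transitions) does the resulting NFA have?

17

By structural recursion:
Each of the 5 symbol leaves contributes 1 transition (1 symbol, 0 ε).
  a ∪ b — 6 transitions (2 symbol, 4 ε)
  ab(a ∪ b) — 8 transitions (4 symbol, 4 ε)
  (ab(a ∪ b))* — 12 transitions (4 symbol, 8 ε)
  (ab(a ∪ b))* ∪ b — 17 transitions (5 symbol, 12 ε)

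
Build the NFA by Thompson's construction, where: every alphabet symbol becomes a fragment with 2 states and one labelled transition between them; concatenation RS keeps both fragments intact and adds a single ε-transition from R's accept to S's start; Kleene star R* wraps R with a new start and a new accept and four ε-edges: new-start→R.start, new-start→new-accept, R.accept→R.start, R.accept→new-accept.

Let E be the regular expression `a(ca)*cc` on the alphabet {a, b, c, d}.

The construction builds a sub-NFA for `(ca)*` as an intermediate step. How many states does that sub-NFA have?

6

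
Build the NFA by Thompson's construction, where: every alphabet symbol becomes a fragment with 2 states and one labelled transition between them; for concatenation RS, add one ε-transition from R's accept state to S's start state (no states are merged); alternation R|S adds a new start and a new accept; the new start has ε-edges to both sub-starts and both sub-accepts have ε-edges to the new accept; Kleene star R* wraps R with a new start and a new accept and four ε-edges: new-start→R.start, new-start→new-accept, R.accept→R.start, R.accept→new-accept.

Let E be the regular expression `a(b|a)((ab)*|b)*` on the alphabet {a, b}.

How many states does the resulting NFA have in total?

Building bottom-up:
Each of the 6 symbol leaves contributes a 2-state fragment.
  b|a : 6 states
  ab : 4 states
  (ab)* : 6 states
  (ab)*|b : 10 states
  ((ab)*|b)* : 12 states
  a(b|a)((ab)*|b)* : 20 states

20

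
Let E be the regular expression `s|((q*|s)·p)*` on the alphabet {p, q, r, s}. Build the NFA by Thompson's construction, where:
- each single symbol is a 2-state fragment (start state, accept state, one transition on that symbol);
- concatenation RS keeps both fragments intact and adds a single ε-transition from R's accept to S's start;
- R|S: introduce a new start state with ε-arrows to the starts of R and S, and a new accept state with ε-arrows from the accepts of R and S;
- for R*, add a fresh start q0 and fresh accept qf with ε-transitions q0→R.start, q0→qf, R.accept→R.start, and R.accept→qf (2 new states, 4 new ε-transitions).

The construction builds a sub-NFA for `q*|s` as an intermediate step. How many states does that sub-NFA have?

8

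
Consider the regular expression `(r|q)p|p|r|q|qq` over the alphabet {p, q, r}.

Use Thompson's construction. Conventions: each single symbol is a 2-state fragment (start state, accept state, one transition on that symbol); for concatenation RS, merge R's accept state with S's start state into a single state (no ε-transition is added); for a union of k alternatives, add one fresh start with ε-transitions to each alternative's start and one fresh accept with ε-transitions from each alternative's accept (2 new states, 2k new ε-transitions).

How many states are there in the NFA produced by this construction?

By structural recursion:
Each of the 8 symbol leaves contributes a 2-state fragment.
  r|q — 6 states
  (r|q)p — 7 states
  qq — 3 states
  (r|q)p|p|r|q|qq — 18 states

18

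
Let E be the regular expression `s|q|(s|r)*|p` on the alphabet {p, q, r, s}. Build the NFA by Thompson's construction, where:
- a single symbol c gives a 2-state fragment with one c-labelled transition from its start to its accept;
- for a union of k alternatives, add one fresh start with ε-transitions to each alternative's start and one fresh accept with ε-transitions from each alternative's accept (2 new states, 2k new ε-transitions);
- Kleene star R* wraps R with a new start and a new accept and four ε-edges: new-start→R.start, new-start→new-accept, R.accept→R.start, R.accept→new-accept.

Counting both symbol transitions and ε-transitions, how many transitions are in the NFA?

21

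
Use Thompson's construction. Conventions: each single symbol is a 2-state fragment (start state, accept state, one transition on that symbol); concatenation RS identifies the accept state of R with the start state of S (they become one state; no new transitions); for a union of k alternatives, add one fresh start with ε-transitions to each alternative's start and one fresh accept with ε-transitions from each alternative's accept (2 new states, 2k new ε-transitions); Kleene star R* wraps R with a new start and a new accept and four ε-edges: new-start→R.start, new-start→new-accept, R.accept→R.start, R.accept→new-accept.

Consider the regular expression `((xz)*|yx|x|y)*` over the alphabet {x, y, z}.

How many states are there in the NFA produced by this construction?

16

Recursing over subexpressions:
Each of the 6 symbol leaves contributes a 2-state fragment.
  xz — 3 states
  (xz)* — 5 states
  yx — 3 states
  (xz)*|yx|x|y — 14 states
  ((xz)*|yx|x|y)* — 16 states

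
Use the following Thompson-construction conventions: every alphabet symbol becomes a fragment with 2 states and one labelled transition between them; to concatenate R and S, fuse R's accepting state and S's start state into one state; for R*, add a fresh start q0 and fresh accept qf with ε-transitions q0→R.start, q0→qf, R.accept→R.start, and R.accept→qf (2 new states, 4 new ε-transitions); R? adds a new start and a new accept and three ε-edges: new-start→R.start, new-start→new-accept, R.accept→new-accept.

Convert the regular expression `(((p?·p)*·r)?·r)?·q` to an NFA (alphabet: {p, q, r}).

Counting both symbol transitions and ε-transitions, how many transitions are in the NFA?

Building bottom-up:
Each of the 5 symbol leaves contributes 1 transition (1 symbol, 0 ε).
  p? → 4 transitions (1 symbol, 3 ε)
  p?·p → 5 transitions (2 symbol, 3 ε)
  (p?·p)* → 9 transitions (2 symbol, 7 ε)
  (p?·p)*·r → 10 transitions (3 symbol, 7 ε)
  ((p?·p)*·r)? → 13 transitions (3 symbol, 10 ε)
  ((p?·p)*·r)?·r → 14 transitions (4 symbol, 10 ε)
  (((p?·p)*·r)?·r)? → 17 transitions (4 symbol, 13 ε)
  (((p?·p)*·r)?·r)?·q → 18 transitions (5 symbol, 13 ε)

18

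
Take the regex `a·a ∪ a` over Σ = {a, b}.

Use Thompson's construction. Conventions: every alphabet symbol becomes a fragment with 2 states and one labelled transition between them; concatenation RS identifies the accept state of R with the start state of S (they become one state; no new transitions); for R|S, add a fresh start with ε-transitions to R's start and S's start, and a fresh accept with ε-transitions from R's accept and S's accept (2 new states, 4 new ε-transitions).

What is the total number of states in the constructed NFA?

7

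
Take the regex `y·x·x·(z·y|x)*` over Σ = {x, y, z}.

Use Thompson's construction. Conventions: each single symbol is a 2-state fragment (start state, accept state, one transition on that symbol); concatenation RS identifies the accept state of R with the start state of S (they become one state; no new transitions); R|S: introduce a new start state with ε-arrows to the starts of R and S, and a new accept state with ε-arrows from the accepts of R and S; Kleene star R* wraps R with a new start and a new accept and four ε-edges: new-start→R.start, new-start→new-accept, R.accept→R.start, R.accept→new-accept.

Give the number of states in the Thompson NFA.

12

By structural recursion:
Each of the 6 symbol leaves contributes a 2-state fragment.
  z·y → 3 states
  z·y|x → 7 states
  (z·y|x)* → 9 states
  y·x·x·(z·y|x)* → 12 states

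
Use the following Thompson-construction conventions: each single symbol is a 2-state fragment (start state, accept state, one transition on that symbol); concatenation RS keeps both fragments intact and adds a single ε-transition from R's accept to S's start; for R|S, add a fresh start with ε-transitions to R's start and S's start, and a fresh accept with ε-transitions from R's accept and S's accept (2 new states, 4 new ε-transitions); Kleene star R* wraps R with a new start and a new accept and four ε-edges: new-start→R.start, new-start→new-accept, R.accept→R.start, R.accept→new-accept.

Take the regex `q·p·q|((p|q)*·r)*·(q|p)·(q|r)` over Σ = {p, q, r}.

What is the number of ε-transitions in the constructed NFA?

29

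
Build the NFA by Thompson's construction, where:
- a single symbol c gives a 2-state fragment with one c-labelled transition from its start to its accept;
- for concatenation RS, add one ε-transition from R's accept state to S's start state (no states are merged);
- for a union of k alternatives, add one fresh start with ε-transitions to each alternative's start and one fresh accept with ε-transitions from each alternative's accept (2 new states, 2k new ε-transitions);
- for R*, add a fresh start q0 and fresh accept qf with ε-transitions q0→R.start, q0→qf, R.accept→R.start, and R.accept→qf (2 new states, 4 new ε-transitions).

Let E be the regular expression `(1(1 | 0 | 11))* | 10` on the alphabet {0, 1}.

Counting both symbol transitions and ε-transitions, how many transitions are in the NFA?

By structural recursion:
Each of the 7 symbol leaves contributes 1 transition (1 symbol, 0 ε).
  11 = 3 transitions (2 symbol, 1 ε)
  1 | 0 | 11 = 11 transitions (4 symbol, 7 ε)
  1(1 | 0 | 11) = 13 transitions (5 symbol, 8 ε)
  (1(1 | 0 | 11))* = 17 transitions (5 symbol, 12 ε)
  10 = 3 transitions (2 symbol, 1 ε)
  (1(1 | 0 | 11))* | 10 = 24 transitions (7 symbol, 17 ε)

24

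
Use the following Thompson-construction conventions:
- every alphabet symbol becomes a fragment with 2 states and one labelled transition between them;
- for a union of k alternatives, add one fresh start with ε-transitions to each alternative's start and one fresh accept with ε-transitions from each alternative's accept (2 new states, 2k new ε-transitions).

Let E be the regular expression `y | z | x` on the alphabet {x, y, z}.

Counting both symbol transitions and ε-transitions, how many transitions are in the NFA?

9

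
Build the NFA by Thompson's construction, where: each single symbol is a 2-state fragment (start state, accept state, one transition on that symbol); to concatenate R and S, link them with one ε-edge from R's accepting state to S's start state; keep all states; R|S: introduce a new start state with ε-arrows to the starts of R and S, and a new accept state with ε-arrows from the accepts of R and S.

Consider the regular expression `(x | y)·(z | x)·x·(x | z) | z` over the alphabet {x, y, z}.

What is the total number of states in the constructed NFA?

Per subexpression:
Each of the 8 symbol leaves contributes a 2-state fragment.
  x | y = 6 states
  z | x = 6 states
  x | z = 6 states
  (x | y)·(z | x)·x·(x | z) = 20 states
  (x | y)·(z | x)·x·(x | z) | z = 24 states

24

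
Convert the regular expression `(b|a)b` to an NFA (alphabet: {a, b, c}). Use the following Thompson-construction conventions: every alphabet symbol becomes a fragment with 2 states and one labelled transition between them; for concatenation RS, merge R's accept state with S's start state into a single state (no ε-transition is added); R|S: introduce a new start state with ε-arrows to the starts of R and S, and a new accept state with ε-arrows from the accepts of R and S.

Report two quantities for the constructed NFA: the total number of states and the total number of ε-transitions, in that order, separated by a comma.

7, 4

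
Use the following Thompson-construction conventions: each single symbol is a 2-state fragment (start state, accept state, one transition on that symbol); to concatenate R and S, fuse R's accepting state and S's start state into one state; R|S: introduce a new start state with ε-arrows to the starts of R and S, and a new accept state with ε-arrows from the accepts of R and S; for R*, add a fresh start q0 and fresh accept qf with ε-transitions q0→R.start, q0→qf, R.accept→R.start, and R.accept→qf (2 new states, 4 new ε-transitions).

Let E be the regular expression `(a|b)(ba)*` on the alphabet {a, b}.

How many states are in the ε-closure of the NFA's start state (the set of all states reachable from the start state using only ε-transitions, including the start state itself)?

3

Let C(F) = |ε-closure(F.start)| within fragment F, and note whether F accepts ε. Symbol fragments have C = 1 and do not accept ε. Then:
  a|b → |closure| = 1 + 1 + 1 = 3 (the new accept is not ε-reachable since no branch accepts ε)
  ba → |closure| equals the left operand's closure size = 1 (its accept is not ε-reachable, so the closure stops there)
  (ba)* → |closure| = 1 (new start) + 1 (body) + 1 (new accept) = 3
  (a|b)(ba)* → same as the first factor's closure: |closure| = 3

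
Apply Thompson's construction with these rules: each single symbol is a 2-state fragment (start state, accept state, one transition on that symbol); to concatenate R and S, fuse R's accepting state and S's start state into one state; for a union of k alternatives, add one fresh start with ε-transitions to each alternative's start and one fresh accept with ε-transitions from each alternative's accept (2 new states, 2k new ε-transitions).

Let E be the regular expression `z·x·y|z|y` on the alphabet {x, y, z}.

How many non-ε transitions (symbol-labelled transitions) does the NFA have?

5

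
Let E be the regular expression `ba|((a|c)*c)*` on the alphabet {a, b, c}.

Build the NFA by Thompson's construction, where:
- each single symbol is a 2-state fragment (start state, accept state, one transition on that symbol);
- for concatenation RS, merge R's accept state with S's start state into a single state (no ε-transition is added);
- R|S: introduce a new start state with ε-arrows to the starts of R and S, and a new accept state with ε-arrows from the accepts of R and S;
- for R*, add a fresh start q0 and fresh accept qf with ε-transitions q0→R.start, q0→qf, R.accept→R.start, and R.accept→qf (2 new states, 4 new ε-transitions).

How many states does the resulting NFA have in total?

Bottom-up over the parse tree:
Each of the 5 symbol leaves contributes a 2-state fragment.
  ba = 3 states
  a|c = 6 states
  (a|c)* = 8 states
  (a|c)*c = 9 states
  ((a|c)*c)* = 11 states
  ba|((a|c)*c)* = 16 states

16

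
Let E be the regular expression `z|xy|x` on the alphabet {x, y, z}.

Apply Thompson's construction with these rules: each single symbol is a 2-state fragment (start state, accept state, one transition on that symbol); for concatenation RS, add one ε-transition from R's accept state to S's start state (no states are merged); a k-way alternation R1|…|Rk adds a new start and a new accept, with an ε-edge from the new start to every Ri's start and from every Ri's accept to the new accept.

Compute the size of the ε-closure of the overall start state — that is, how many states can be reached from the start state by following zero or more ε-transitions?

4

Compute the ε-closure size of each fragment's start state recursively; a symbol fragment's start has no outgoing ε-edge, so its closure is just itself (size 1).
  xy → |ε-closure| equals the left operand's closure size = 1 (its accept is not ε-reachable, so the closure stops there)
  z|xy|x → new start ε-reaches every alternative's start; none of them accept ε, so the new accept is not reached: |ε-closure| = 1 + 1 + 1 + 1 = 4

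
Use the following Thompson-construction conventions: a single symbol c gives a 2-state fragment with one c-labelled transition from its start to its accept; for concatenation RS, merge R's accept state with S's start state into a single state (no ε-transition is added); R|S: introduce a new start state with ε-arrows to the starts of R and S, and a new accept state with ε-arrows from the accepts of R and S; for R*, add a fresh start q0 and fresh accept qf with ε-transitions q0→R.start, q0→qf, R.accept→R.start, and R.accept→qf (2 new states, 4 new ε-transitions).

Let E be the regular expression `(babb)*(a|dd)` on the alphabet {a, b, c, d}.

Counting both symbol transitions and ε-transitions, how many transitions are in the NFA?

15

By structural recursion:
Each of the 7 symbol leaves contributes 1 transition (1 symbol, 0 ε).
  babb = 4 transitions (4 symbol, 0 ε)
  (babb)* = 8 transitions (4 symbol, 4 ε)
  dd = 2 transitions (2 symbol, 0 ε)
  a|dd = 7 transitions (3 symbol, 4 ε)
  (babb)*(a|dd) = 15 transitions (7 symbol, 8 ε)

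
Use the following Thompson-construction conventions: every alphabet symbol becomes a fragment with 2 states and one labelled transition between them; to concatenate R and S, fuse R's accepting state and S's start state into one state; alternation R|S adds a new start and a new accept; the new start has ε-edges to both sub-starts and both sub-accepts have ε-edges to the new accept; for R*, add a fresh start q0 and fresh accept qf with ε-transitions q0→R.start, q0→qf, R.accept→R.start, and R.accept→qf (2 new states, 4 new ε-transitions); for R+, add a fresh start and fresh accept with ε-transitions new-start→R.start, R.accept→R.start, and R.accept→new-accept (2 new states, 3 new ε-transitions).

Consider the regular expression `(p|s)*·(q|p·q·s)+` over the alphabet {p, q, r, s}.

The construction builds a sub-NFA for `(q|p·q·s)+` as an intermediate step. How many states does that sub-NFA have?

10

Fragment for `(q|p·q·s)+`:
Each of the 4 symbol leaves contributes a 2-state fragment.
  p·q·s — 4 states
  q|p·q·s — 8 states
  (q|p·q·s)+ — 10 states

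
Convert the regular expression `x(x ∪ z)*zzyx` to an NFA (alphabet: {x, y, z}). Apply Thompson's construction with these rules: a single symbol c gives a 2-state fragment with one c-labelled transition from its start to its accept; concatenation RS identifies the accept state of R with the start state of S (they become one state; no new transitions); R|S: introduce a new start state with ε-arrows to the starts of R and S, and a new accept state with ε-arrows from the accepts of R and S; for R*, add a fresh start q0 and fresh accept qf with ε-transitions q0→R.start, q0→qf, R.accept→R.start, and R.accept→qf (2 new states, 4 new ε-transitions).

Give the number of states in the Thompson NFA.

13

By structural recursion:
Each of the 7 symbol leaves contributes a 2-state fragment.
  x ∪ z — 6 states
  (x ∪ z)* — 8 states
  x(x ∪ z)*zzyx — 13 states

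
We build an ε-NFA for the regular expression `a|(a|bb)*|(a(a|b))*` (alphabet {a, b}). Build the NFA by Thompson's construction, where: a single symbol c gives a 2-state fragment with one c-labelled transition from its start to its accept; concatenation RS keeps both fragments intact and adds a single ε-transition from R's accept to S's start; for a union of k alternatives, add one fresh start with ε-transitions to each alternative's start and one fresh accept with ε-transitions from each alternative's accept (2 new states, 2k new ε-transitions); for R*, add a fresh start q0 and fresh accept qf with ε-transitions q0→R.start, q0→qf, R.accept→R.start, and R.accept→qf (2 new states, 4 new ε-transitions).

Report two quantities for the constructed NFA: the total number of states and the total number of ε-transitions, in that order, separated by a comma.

24, 24

Bottom-up over the parse tree:
Each of the 7 symbol leaves contributes 2 states and 0 ε-transitions.
  bb — 4 states, 1 ε-transition
  a|bb — 8 states, 5 ε-transitions
  (a|bb)* — 10 states, 9 ε-transitions
  a|b — 6 states, 4 ε-transitions
  a(a|b) — 8 states, 5 ε-transitions
  (a(a|b))* — 10 states, 9 ε-transitions
  a|(a|bb)*|(a(a|b))* — 24 states, 24 ε-transitions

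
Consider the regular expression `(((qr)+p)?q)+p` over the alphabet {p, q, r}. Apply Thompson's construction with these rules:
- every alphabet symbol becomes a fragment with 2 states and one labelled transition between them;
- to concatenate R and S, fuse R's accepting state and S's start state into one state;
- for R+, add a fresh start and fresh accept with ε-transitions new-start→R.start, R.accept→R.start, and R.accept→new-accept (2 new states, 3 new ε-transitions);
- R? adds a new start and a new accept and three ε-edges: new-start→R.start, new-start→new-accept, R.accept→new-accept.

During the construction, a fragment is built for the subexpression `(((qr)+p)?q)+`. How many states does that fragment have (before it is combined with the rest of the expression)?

11

Fragment for `(((qr)+p)?q)+`:
Each of the 4 symbol leaves contributes a 2-state fragment.
  qr — 3 states
  (qr)+ — 5 states
  (qr)+p — 6 states
  ((qr)+p)? — 8 states
  ((qr)+p)?q — 9 states
  (((qr)+p)?q)+ — 11 states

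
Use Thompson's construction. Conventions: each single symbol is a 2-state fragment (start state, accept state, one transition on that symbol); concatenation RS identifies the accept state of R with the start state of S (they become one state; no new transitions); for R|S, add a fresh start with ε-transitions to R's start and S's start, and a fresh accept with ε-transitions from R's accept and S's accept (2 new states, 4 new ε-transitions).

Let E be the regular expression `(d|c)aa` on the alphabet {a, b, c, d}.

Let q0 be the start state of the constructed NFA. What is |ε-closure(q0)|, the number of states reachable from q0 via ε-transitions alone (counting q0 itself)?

Work bottom-up. For each fragment F, track |ε-closure(F.start)| and whether F's accept lies in that closure (i.e. whether F accepts ε). A single-symbol fragment has closure size 1 and does not accept ε.
  d|c → |ε-closure| = 1 + 1 + 1 = 3 (the new accept is not ε-reachable since no branch accepts ε)
  (d|c)aa → |ε-closure| equals the left operand's closure size = 3 (its accept is not ε-reachable, so the closure stops there)

3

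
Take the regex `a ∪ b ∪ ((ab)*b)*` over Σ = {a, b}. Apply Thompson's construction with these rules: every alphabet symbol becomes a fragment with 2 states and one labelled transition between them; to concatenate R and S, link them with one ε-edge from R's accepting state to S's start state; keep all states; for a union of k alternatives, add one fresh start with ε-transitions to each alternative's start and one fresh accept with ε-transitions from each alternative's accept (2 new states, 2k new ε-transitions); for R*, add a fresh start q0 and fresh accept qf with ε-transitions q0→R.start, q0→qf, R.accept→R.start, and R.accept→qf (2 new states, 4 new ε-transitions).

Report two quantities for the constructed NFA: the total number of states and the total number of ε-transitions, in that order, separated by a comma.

Building bottom-up:
Each of the 5 symbol leaves contributes 2 states and 0 ε-transitions.
  ab → 4 states, 1 ε-transition
  (ab)* → 6 states, 5 ε-transitions
  (ab)*b → 8 states, 6 ε-transitions
  ((ab)*b)* → 10 states, 10 ε-transitions
  a ∪ b ∪ ((ab)*b)* → 16 states, 16 ε-transitions

16, 16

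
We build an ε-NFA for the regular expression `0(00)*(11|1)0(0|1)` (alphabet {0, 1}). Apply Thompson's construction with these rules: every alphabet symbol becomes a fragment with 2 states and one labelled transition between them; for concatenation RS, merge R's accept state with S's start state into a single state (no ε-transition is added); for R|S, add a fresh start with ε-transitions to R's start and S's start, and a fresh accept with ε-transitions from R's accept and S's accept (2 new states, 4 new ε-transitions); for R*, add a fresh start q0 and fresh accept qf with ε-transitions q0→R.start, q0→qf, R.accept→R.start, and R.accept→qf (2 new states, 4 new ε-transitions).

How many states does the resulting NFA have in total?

18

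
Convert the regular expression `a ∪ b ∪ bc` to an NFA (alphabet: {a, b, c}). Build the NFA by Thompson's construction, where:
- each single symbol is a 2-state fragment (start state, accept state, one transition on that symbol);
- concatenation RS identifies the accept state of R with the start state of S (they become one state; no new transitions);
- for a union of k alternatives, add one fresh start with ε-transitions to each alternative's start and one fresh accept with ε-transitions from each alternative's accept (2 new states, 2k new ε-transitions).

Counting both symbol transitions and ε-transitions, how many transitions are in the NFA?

Building bottom-up:
Each of the 4 symbol leaves contributes 1 transition (1 symbol, 0 ε).
  bc : 2 transitions (2 symbol, 0 ε)
  a ∪ b ∪ bc : 10 transitions (4 symbol, 6 ε)

10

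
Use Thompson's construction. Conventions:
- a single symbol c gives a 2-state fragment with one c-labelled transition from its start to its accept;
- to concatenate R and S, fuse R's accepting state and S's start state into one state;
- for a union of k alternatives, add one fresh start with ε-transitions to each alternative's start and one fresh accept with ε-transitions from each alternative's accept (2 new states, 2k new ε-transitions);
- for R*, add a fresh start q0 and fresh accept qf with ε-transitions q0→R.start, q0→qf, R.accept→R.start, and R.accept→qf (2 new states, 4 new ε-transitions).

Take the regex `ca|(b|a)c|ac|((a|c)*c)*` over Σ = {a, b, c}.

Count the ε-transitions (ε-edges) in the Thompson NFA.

Building bottom-up:
Each of the 10 symbol leaves contributes 0 ε-transitions.
  ca — 0 ε-transitions
  b|a — 4 ε-transitions
  (b|a)c — 4 ε-transitions
  ac — 0 ε-transitions
  a|c — 4 ε-transitions
  (a|c)* — 8 ε-transitions
  (a|c)*c — 8 ε-transitions
  ((a|c)*c)* — 12 ε-transitions
  ca|(b|a)c|ac|((a|c)*c)* — 24 ε-transitions

24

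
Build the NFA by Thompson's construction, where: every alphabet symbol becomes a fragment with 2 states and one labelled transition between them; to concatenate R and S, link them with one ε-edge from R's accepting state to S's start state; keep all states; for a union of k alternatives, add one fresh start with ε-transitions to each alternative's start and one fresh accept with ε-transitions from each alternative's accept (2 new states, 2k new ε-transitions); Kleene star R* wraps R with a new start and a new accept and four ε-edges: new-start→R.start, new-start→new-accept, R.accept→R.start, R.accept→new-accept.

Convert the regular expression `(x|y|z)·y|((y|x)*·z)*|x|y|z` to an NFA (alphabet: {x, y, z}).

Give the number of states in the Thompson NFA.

Per subexpression:
Each of the 10 symbol leaves contributes a 2-state fragment.
  x|y|z : 8 states
  (x|y|z)·y : 10 states
  y|x : 6 states
  (y|x)* : 8 states
  (y|x)*·z : 10 states
  ((y|x)*·z)* : 12 states
  (x|y|z)·y|((y|x)*·z)*|x|y|z : 30 states

30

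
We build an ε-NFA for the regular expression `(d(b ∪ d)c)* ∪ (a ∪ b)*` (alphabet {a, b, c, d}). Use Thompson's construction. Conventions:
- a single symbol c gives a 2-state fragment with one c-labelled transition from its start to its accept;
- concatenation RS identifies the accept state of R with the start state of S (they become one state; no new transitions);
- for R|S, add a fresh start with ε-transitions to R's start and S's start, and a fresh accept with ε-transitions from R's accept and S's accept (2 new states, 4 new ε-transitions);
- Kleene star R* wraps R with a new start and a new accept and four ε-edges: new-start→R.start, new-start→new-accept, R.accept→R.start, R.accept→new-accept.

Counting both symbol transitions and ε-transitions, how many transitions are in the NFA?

By structural recursion:
Each of the 6 symbol leaves contributes 1 transition (1 symbol, 0 ε).
  b ∪ d → 6 transitions (2 symbol, 4 ε)
  d(b ∪ d)c → 8 transitions (4 symbol, 4 ε)
  (d(b ∪ d)c)* → 12 transitions (4 symbol, 8 ε)
  a ∪ b → 6 transitions (2 symbol, 4 ε)
  (a ∪ b)* → 10 transitions (2 symbol, 8 ε)
  (d(b ∪ d)c)* ∪ (a ∪ b)* → 26 transitions (6 symbol, 20 ε)

26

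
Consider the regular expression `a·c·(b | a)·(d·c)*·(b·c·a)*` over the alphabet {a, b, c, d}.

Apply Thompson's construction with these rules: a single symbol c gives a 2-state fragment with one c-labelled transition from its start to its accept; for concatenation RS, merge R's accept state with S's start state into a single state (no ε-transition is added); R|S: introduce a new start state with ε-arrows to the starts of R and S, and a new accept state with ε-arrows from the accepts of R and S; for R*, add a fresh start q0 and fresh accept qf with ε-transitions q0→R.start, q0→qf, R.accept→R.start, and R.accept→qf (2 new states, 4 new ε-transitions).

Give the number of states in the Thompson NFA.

By structural recursion:
Each of the 9 symbol leaves contributes a 2-state fragment.
  b | a → 6 states
  d·c → 3 states
  (d·c)* → 5 states
  b·c·a → 4 states
  (b·c·a)* → 6 states
  a·c·(b | a)·(d·c)*·(b·c·a)* → 17 states

17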